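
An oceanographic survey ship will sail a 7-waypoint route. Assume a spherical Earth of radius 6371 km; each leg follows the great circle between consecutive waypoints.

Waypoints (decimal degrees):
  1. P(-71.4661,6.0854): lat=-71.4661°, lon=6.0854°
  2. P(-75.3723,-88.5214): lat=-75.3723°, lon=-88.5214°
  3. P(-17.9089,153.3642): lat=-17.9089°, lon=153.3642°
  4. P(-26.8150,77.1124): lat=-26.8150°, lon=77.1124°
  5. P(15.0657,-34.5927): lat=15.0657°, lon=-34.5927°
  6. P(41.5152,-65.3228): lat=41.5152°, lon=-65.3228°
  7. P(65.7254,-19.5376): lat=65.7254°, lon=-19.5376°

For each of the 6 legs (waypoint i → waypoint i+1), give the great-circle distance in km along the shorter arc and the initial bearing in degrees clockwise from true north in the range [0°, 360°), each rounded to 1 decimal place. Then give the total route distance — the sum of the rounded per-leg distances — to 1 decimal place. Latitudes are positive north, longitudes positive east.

Leg 1: φ1=-1.2473187, φ2=-1.3154948, Δφ=-0.0681761, Δλ=-1.6512002 rad; a=sin²(Δφ/2)+cosφ1·cosφ2·sin²(Δλ/2)=0.0445216437; c=2·atan2(√a, √(1-a))=0.425198880; dist=6371·c=2708.942 ≈ 2708.9 km; running total=2708.9 km
Leg 1 bearing: y=sinΔλ·cosφ2=-0.25172132, x=cosφ1·sinφ2-sinφ1·cosφ2·cosΔλ=-0.32679389; θ=atan2(y, x)=-142.3938° <0 so +360° → 217.6062° ≈ 217.6°
Leg 2: φ1=-1.3154948, φ2=-0.3125693, Δφ=1.0029255, Δλ=4.2217001 rad; a=sin²(Δφ/2)+cosφ1·cosφ2·sin²(Δλ/2)=0.4078502519; c=2·atan2(√a, √(1-a))=1.385437225; dist=6371·c=8826.621 ≈ 8826.6 km; running total=11535.5 km
Leg 2 bearing: y=sinΔλ·cosφ2=-0.83927219, x=cosφ1·sinφ2-sinφ1·cosφ2·cosΔλ=-0.51152310; θ=atan2(y, x)=-121.3616° <0 so +360° → 238.6384° ≈ 238.6°
Leg 3: φ1=-0.3125693, φ2=-0.4680100, Δφ=-0.1554408, Δλ=-1.3308450 rad; a=sin²(Δφ/2)+cosφ1·cosφ2·sin²(Δλ/2)=0.3297292459; c=2·atan2(√a, √(1-a))=1.223303557; dist=6371·c=7793.667 ≈ 7793.7 km; running total=19329.2 km
Leg 3 bearing: y=sinΔλ·cosφ2=-0.86689813, x=cosφ1·sinφ2-sinφ1·cosφ2·cosΔλ=-0.36403174; θ=atan2(y, x)=-112.7787° <0 so +360° → 247.2213° ≈ 247.2°
Leg 4: φ1=-0.4680100, φ2=0.2629461, Δφ=0.7309561, Δλ=-1.9496218 rad; a=sin²(Δφ/2)+cosφ1·cosφ2·sin²(Δλ/2)=0.7179859484; c=2·atan2(√a, √(1-a))=2.021914254; dist=6371·c=12881.616 ≈ 12881.6 km; running total=32210.8 km
Leg 4 bearing: y=sinΔλ·cosφ2=-0.89716502, x=cosφ1·sinφ2-sinφ1·cosφ2·cosΔλ=0.07087615; θ=atan2(y, x)=-85.4830° <0 so +360° → 274.5170° ≈ 274.5°
Leg 5: φ1=0.2629461, φ2=0.7245769, Δφ=0.4616309, Δλ=-0.5363414 rad; a=sin²(Δφ/2)+cosφ1·cosφ2·sin²(Δλ/2)=0.1030997900; c=2·atan2(√a, √(1-a))=0.653763709; dist=6371·c=4165.129 ≈ 4165.1 km; running total=36375.9 km
Leg 5 bearing: y=sinΔλ·cosφ2=-0.38262246, x=cosφ1·sinφ2-sinφ1·cosφ2·cosΔλ=0.47273771; θ=atan2(y, x)=-38.9859° <0 so +360° → 321.0141° ≈ 321.0°
Leg 6: φ1=0.7245769, φ2=1.1471246, Δφ=0.4225477, Δλ=0.7991025 rad; a=sin²(Δφ/2)+cosφ1·cosφ2·sin²(Δλ/2)=0.0905589405; c=2·atan2(√a, √(1-a))=0.611335680; dist=6371·c=3894.820 ≈ 3894.8 km; running total=40270.7 km
Leg 6 bearing: y=sinΔλ·cosφ2=0.29465528, x=cosφ1·sinφ2-sinφ1·cosφ2·cosΔλ=0.49255491; θ=atan2(y, x)=30.8886° ≈ 30.9°

Leg 1: dist=2708.9 km, bearing=217.6°
Leg 2: dist=8826.6 km, bearing=238.6°
Leg 3: dist=7793.7 km, bearing=247.2°
Leg 4: dist=12881.6 km, bearing=274.5°
Leg 5: dist=4165.1 km, bearing=321.0°
Leg 6: dist=3894.8 km, bearing=30.9°
Total: 40270.7 km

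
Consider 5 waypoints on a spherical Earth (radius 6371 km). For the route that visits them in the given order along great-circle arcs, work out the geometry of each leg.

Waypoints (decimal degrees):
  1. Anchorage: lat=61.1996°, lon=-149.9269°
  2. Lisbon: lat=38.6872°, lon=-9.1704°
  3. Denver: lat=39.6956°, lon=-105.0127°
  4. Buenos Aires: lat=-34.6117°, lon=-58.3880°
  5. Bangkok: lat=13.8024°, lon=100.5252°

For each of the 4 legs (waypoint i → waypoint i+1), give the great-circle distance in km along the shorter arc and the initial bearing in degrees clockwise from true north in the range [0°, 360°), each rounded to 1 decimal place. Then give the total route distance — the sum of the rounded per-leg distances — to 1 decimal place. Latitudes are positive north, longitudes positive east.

Leg 1: dist=8354.8 km, bearing=30.7°
Leg 2: dist=7810.2 km, bearing=305.6°
Leg 3: dist=9547.7 km, bearing=143.1°
Leg 4: dist=16878.6 km, bearing=132.3°
Total: 42591.3 km

Leg 1: φ1=1.0681345, φ2=0.6752190, Δφ=-0.3929155, Δλ=2.4566644 rad; a=sin²(Δφ/2)+cosφ1·cosφ2·sin²(Δλ/2)=0.3717429081; c=2·atan2(√a, √(1-a))=1.311382347; dist=6371·c=8354.817 ≈ 8354.8 km; running total=8354.8 km
Leg 1 bearing: y=sinΔλ·cosφ2=0.49380226, x=cosφ1·sinφ2-sinφ1·cosφ2·cosΔλ=0.83087893; θ=atan2(y, x)=30.7236° ≈ 30.7°
Leg 2: φ1=0.6752190, φ2=0.6928189, Δφ=0.0175999, Δλ=-1.6727637 rad; a=sin²(Δφ/2)+cosφ1·cosφ2·sin²(Δλ/2)=0.3309499147; c=2·atan2(√a, √(1-a))=1.225898874; dist=6371·c=7810.202 ≈ 7810.2 km; running total=16165.0 km
Leg 2 bearing: y=sinΔλ·cosφ2=-0.76545196, x=cosφ1·sinφ2-sinφ1·cosφ2·cosΔλ=0.54751399; θ=atan2(y, x)=-54.4245° <0 so +360° → 305.5755° ≈ 305.6°
Leg 3: φ1=0.6928189, φ2=-0.6040881, Δφ=-1.2969070, Δλ=0.8137545 rad; a=sin²(Δφ/2)+cosφ1·cosφ2·sin²(Δλ/2)=0.4639396468; c=2·atan2(√a, √(1-a))=1.498612952; dist=6371·c=9547.663 ≈ 9547.7 km; running total=25712.7 km
Leg 3 bearing: y=sinΔλ·cosφ2=0.59822950, x=cosφ1·sinφ2-sinφ1·cosφ2·cosΔλ=-0.79807272; θ=atan2(y, x)=143.1450° ≈ 143.1°
Leg 4: φ1=-0.6040881, φ2=0.2408973, Δφ=0.8449854, Δλ=2.7735586 rad; a=sin²(Δφ/2)+cosφ1·cosφ2·sin²(Δλ/2)=0.9406235320; c=2·atan2(√a, √(1-a))=2.649290491; dist=6371·c=16878.630 ≈ 16878.6 km; running total=42591.3 km
Leg 4 bearing: y=sinΔλ·cosφ2=0.34939290, x=cosφ1·sinφ2-sinφ1·cosφ2·cosΔλ=-0.31832092; θ=atan2(y, x)=132.3357° ≈ 132.3°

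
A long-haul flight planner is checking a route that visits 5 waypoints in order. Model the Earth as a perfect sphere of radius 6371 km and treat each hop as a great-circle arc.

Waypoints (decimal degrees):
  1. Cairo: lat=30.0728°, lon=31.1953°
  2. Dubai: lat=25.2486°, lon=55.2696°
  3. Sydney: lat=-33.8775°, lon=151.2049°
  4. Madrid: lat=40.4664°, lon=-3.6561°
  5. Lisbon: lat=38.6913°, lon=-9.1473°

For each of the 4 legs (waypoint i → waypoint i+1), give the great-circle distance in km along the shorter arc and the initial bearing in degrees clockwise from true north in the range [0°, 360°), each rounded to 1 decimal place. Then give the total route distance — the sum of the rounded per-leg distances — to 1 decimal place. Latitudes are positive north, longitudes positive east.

Leg 1: φ1=0.5248694, φ2=0.4406712, Δφ=-0.0841982, Δλ=0.4201758 rad; a=sin²(Δφ/2)+cosφ1·cosφ2·sin²(Δλ/2)=0.0358126376; c=2·atan2(√a, √(1-a))=0.380780835; dist=6371·c=2425.955 ≈ 2426.0 km; running total=2426.0 km
Leg 1 bearing: y=sinΔλ·cosφ2=0.36895047, x=cosφ1·sinφ2-sinφ1·cosφ2·cosΔλ=-0.04467573; θ=atan2(y, x)=96.9043° ≈ 96.9°
Leg 2: φ1=0.4406712, φ2=-0.5912739, Δφ=-1.0319451, Δλ=1.6743869 rad; a=sin²(Δφ/2)+cosφ1·cosφ2·sin²(Δλ/2)=0.6577069723; c=2·atan2(√a, √(1-a))=1.891689161; dist=6371·c=12051.952 ≈ 12052.0 km; running total=14478.0 km
Leg 2 bearing: y=sinΔλ·cosφ2=0.82578062, x=cosφ1·sinφ2-sinφ1·cosφ2·cosΔλ=-0.46754722; θ=atan2(y, x)=119.5180° ≈ 119.5°
Leg 3: φ1=-0.5912739, φ2=0.7062719, Δφ=1.2975458, Δλ=-2.7028343 rad; a=sin²(Δφ/2)+cosφ1·cosφ2·sin²(Δλ/2)=0.9667835144; c=2·atan2(√a, √(1-a))=2.775036127; dist=6371·c=17679.755 ≈ 17679.8 km; running total=32157.8 km
Leg 3 bearing: y=sinΔλ·cosφ2=-0.32319415, x=cosφ1·sinφ2-sinφ1·cosφ2·cosΔλ=0.15491334; θ=atan2(y, x)=-64.3907° <0 so +360° → 295.6093° ≈ 295.6°
Leg 4: φ1=0.7062719, φ2=0.6752906, Δφ=-0.0309813, Δλ=-0.0958395 rad; a=sin²(Δφ/2)+cosφ1·cosφ2·sin²(Δλ/2)=0.0016024737; c=2·atan2(√a, √(1-a))=0.080083217; dist=6371·c=510.210 ≈ 510.2 km; running total=32668.0 km
Leg 4 bearing: y=sinΔλ·cosφ2=-0.07469071, x=cosφ1·sinφ2-sinφ1·cosφ2·cosΔλ=-0.02865172; θ=atan2(y, x)=-110.9871° <0 so +360° → 249.0129° ≈ 249.0°

Leg 1: dist=2426.0 km, bearing=96.9°
Leg 2: dist=12052.0 km, bearing=119.5°
Leg 3: dist=17679.8 km, bearing=295.6°
Leg 4: dist=510.2 km, bearing=249.0°
Total: 32668.0 km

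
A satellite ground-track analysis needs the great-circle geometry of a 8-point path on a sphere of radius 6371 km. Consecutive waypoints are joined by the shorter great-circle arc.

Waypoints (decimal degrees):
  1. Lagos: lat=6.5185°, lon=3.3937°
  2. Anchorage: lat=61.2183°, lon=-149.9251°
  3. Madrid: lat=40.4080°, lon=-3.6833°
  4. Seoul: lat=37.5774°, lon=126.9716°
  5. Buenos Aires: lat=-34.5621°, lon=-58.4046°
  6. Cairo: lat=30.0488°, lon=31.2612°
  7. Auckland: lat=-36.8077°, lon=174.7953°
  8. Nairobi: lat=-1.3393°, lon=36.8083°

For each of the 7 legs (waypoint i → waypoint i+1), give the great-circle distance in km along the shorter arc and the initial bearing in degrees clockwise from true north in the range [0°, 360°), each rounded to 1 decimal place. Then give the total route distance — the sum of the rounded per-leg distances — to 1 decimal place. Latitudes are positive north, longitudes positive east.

Leg 1: φ1=0.1137693, φ2=1.0684609, Δφ=0.9546916, Δλ=-2.6759179 rad; a=sin²(Δφ/2)+cosφ1·cosφ2·sin²(Δλ/2)=0.6639626766; c=2·atan2(√a, √(1-a))=1.904902980; dist=6371·c=12136.137 ≈ 12136.1 km; running total=12136.1 km
Leg 1 bearing: y=sinΔλ·cosφ2=-0.21619416, x=cosφ1·sinφ2-sinφ1·cosφ2·cosΔλ=0.91963311; θ=atan2(y, x)=-13.2293° <0 so +360° → 346.7707° ≈ 346.8°
Leg 2: φ1=1.0684609, φ2=0.7052526, Δφ=-0.3632083, Δλ=2.5524009 rad; a=sin²(Δφ/2)+cosφ1·cosφ2·sin²(Δλ/2)=0.3683285859; c=2·atan2(√a, √(1-a))=1.304310615; dist=6371·c=8309.763 ≈ 8309.8 km; running total=20445.9 km
Leg 2 bearing: y=sinΔλ·cosφ2=0.42312834, x=cosφ1·sinφ2-sinφ1·cosφ2·cosΔλ=0.86695615; θ=atan2(y, x)=26.0152° ≈ 26.0°
Leg 3: φ1=0.7052526, φ2=0.6558494, Δφ=-0.0494033, Δλ=2.2803582 rad; a=sin²(Δφ/2)+cosφ1·cosφ2·sin²(Δλ/2)=0.4989261812; c=2·atan2(√a, √(1-a))=1.568648687; dist=6371·c=9993.861 ≈ 9993.9 km; running total=30439.8 km
Leg 3 bearing: y=sinΔλ·cosφ2=0.60125101, x=cosφ1·sinφ2-sinφ1·cosφ2·cosΔλ=0.79905733; θ=atan2(y, x)=36.9596° ≈ 37.0°
Leg 4: φ1=0.6558494, φ2=-0.6032224, Δφ=-1.2590718, Δλ=-3.2354250 rad; a=sin²(Δφ/2)+cosφ1·cosφ2·sin²(Δλ/2)=0.9978722308; c=2·atan2(√a, √(1-a))=3.049304408; dist=6371·c=19427.118 ≈ 19427.1 km; running total=49866.9 km
Leg 4 bearing: y=sinΔλ·cosφ2=0.07715874, x=cosφ1·sinφ2-sinφ1·cosφ2·cosΔλ=0.05039341; θ=atan2(y, x)=56.8509° ≈ 56.9°
Leg 5: φ1=-0.6032224, φ2=0.5244505, Δφ=1.1276729, Δλ=1.5649634 rad; a=sin²(Δφ/2)+cosφ1·cosφ2·sin²(Δλ/2)=0.6399550337; c=2·atan2(√a, √(1-a))=1.854496757; dist=6371·c=11814.999 ≈ 11815.0 km; running total=61681.9 km
Leg 5 bearing: y=sinΔλ·cosφ2=0.86558450, x=cosφ1·sinφ2-sinφ1·cosφ2·cosΔλ=0.41522743; θ=atan2(y, x)=64.3726° ≈ 64.4°
Leg 6: φ1=0.5244505, φ2=-0.6424156, Δφ=-1.1668661, Δλ=2.5051426 rad; a=sin²(Δφ/2)+cosφ1·cosφ2·sin²(Δλ/2)=0.9286799253; c=2·atan2(√a, √(1-a))=2.600914558; dist=6371·c=16570.427 ≈ 16570.4 km; running total=78252.3 km
Leg 6 bearing: y=sinΔλ·cosφ2=0.47586224, x=cosφ1·sinφ2-sinφ1·cosφ2·cosΔλ=-0.19618668; θ=atan2(y, x)=112.4052° ≈ 112.4°
Leg 7: φ1=-0.6424156, φ2=-0.0233752, Δφ=0.6190404, Δλ=-2.4083275 rad; a=sin²(Δφ/2)+cosφ1·cosφ2·sin²(Δλ/2)=0.7903559635; c=2·atan2(√a, √(1-a))=2.190399231; dist=6371·c=13955.034 ≈ 13955.0 km; running total=92207.3 km
Leg 7 bearing: y=sinΔλ·cosφ2=-0.66911636, x=cosφ1·sinφ2-sinφ1·cosφ2·cosΔλ=-0.46374234; θ=atan2(y, x)=-124.7245° <0 so +360° → 235.2755° ≈ 235.3°

Leg 1: dist=12136.1 km, bearing=346.8°
Leg 2: dist=8309.8 km, bearing=26.0°
Leg 3: dist=9993.9 km, bearing=37.0°
Leg 4: dist=19427.1 km, bearing=56.9°
Leg 5: dist=11815.0 km, bearing=64.4°
Leg 6: dist=16570.4 km, bearing=112.4°
Leg 7: dist=13955.0 km, bearing=235.3°
Total: 92207.3 km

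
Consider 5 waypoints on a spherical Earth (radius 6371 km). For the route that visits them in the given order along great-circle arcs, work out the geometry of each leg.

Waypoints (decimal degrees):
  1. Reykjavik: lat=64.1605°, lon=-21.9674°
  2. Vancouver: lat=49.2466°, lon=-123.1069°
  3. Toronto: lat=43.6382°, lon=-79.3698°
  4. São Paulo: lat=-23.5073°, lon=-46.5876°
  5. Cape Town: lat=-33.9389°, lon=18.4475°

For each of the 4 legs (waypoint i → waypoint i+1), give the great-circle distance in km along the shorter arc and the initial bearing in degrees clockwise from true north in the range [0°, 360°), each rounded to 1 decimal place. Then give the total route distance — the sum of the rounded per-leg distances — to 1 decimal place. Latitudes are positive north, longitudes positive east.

Leg 1: φ1=1.1198120, φ2=0.8595153, Δφ=-0.2602967, Δλ=-1.7652173 rad; a=sin²(Δφ/2)+cosφ1·cosφ2·sin²(Δλ/2)=0.1865911697; c=2·atan2(√a, √(1-a))=0.893334148; dist=6371·c=5691.432 ≈ 5691.4 km; running total=5691.4 km
Leg 1 bearing: y=sinΔλ·cosφ2=-0.64050567, x=cosφ1·sinφ2-sinφ1·cosφ2·cosΔλ=0.44368018; θ=atan2(y, x)=-55.2895° <0 so +360° → 304.7105° ≈ 304.7°
Leg 2: φ1=0.8595153, φ2=0.7616303, Δφ=-0.0978850, Δλ=0.7633564 rad; a=sin²(Δφ/2)+cosφ1·cosφ2·sin²(Δλ/2)=0.0679402235; c=2·atan2(√a, √(1-a))=0.527397986; dist=6371·c=3360.053 ≈ 3360.1 km; running total=9051.5 km
Leg 2 bearing: y=sinΔλ·cosφ2=0.50033853, x=cosφ1·sinφ2-sinφ1·cosφ2·cosΔλ=0.05439447; θ=atan2(y, x)=83.7954° ≈ 83.8°
Leg 3: φ1=0.7616303, φ2=-0.4102798, Δφ=-1.1719101, Δλ=0.5721573 rad; a=sin²(Δφ/2)+cosφ1·cosφ2·sin²(Δλ/2)=0.3586520537; c=2·atan2(√a, √(1-a))=1.284192842; dist=6371·c=8181.593 ≈ 8181.6 km; running total=17233.1 km
Leg 3 bearing: y=sinΔλ·cosφ2=0.49651196, x=cosφ1·sinφ2-sinφ1·cosφ2·cosΔλ=-0.82070635; θ=atan2(y, x)=148.8268° ≈ 148.8°
Leg 4: φ1=-0.4102798, φ2=-0.5923455, Δφ=-0.1820658, Δλ=1.1350766 rad; a=sin²(Δφ/2)+cosφ1·cosφ2·sin²(Δλ/2)=0.2281060300; c=2·atan2(√a, √(1-a))=0.995852154; dist=6371·c=6344.574 ≈ 6344.6 km; running total=23577.7 km
Leg 4 bearing: y=sinΔλ·cosφ2=0.75211788, x=cosφ1·sinφ2-sinφ1·cosφ2·cosΔλ=-0.37230816; θ=atan2(y, x)=116.3360° ≈ 116.3°

Leg 1: dist=5691.4 km, bearing=304.7°
Leg 2: dist=3360.1 km, bearing=83.8°
Leg 3: dist=8181.6 km, bearing=148.8°
Leg 4: dist=6344.6 km, bearing=116.3°
Total: 23577.7 km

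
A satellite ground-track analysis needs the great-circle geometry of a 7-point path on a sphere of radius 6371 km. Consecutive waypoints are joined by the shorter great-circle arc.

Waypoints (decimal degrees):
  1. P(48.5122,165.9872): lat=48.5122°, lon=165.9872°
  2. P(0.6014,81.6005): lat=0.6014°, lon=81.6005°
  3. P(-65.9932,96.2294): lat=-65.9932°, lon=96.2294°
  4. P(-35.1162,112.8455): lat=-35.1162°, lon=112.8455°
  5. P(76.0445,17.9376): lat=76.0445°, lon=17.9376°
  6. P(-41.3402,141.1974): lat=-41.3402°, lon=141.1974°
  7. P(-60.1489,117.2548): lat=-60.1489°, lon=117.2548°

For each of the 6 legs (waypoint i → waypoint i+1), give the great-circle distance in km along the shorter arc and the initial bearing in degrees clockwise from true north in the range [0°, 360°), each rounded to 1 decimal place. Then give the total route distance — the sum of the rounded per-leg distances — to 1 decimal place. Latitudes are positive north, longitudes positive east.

Leg 1: φ1=0.8466976, φ2=0.0104964, Δφ=-0.8362012, Δλ=-1.4728258 rad; a=sin²(Δφ/2)+cosφ1·cosφ2·sin²(Δλ/2)=0.4636715120; c=2·atan2(√a, √(1-a))=1.498075272; dist=6371·c=9544.238 ≈ 9544.2 km; running total=9544.2 km
Leg 1 bearing: y=sinΔλ·cosφ2=-0.99514990, x=cosφ1·sinφ2-sinφ1·cosφ2·cosΔλ=-0.06631473; θ=atan2(y, x)=-93.8124° <0 so +360° → 266.1876° ≈ 266.2°
Leg 2: φ1=0.0104964, φ2=-1.1517986, Δφ=-1.1622950, Δλ=0.2553225 rad; a=sin²(Δφ/2)+cosφ1·cosφ2·sin²(Δλ/2)=0.3079770153; c=2·atan2(√a, √(1-a))=1.176621994; dist=6371·c=7496.259 ≈ 7496.3 km; running total=17040.5 km
Leg 2 bearing: y=sinΔλ·cosφ2=0.10275175, x=cosφ1·sinφ2-sinφ1·cosφ2·cosΔλ=-0.91757876; θ=atan2(y, x)=173.6106° ≈ 173.6°
Leg 3: φ1=-1.1517986, φ2=-0.6128933, Δφ=0.5389053, Δλ=0.2900057 rad; a=sin²(Δφ/2)+cosφ1·cosφ2·sin²(Δλ/2)=0.0778128705; c=2·atan2(√a, √(1-a))=0.565400201; dist=6371·c=3602.165 ≈ 3602.2 km; running total=20642.7 km
Leg 3 bearing: y=sinΔλ·cosφ2=0.23390966, x=cosφ1·sinφ2-sinφ1·cosφ2·cosΔλ=0.48199417; θ=atan2(y, x)=25.8871° ≈ 25.9°
Leg 4: φ1=-0.6128933, φ2=1.3272269, Δφ=1.9401202, Δλ=-1.6564553 rad; a=sin²(Δφ/2)+cosφ1·cosφ2·sin²(Δλ/2)=0.7875674983; c=2·atan2(√a, √(1-a))=2.183565486; dist=6371·c=13911.496 ≈ 13911.5 km; running total=34554.2 km
Leg 4 bearing: y=sinΔλ·cosφ2=-0.24028398, x=cosφ1·sinφ2-sinφ1·cosφ2·cosΔλ=0.78197400; θ=atan2(y, x)=-17.0811° <0 so +360° → 342.9189° ≈ 342.9°
Leg 5: φ1=1.3272269, φ2=-0.7215226, Δφ=-2.0487495, Δλ=2.1512893 rad; a=sin²(Δφ/2)+cosφ1·cosφ2·sin²(Δλ/2)=0.8701684896; c=2·atan2(√a, √(1-a))=2.404367828; dist=6371·c=15318.227 ≈ 15318.2 km; running total=49872.4 km
Leg 5 bearing: y=sinΔλ·cosφ2=0.62781396, x=cosφ1·sinφ2-sinφ1·cosφ2·cosΔλ=0.24031394; θ=atan2(y, x)=69.0542° ≈ 69.1°
Leg 6: φ1=-0.7215226, φ2=-1.0497963, Δφ=-0.3282737, Δλ=-0.4178772 rad; a=sin²(Δφ/2)+cosφ1·cosφ2·sin²(Δλ/2)=0.0427782269; c=2·atan2(√a, √(1-a))=0.416665482; dist=6371·c=2654.576 ≈ 2654.6 km; running total=52527.0 km
Leg 6 bearing: y=sinΔλ·cosφ2=-0.20199658, x=cosφ1·sinφ2-sinφ1·cosφ2·cosΔλ=-0.35069985; θ=atan2(y, x)=-150.0589° <0 so +360° → 209.9411° ≈ 209.9°

Leg 1: dist=9544.2 km, bearing=266.2°
Leg 2: dist=7496.3 km, bearing=173.6°
Leg 3: dist=3602.2 km, bearing=25.9°
Leg 4: dist=13911.5 km, bearing=342.9°
Leg 5: dist=15318.2 km, bearing=69.1°
Leg 6: dist=2654.6 km, bearing=209.9°
Total: 52527.0 km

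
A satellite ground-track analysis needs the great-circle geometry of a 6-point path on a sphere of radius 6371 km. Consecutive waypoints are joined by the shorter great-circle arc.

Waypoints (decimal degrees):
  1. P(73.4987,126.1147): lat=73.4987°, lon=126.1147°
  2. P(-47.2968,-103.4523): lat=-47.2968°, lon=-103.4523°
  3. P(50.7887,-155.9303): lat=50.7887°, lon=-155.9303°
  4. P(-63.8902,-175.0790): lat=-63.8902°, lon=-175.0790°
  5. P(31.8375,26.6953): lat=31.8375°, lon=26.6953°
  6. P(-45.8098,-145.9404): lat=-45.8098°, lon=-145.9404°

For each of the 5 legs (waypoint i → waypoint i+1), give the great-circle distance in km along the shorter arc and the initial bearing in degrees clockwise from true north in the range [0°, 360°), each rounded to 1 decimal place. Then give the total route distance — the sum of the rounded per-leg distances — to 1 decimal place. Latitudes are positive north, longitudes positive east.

Leg 1: dist=16240.2 km, bearing=67.6°
Leg 2: dist=12004.0 km, bearing=328.2°
Leg 3: dist=12860.1 km, bearing=189.2°
Leg 4: dist=16142.6 km, bearing=213.5°
Leg 5: dist=18337.4 km, bearing=200.1°
Total: 75584.3 km

Leg 1: φ1=1.2827943, φ2=-0.8254849, Δφ=-2.1082792, Δλ=-4.0067000 rad; a=sin²(Δφ/2)+cosφ1·cosφ2·sin²(Δλ/2)=0.9147720356; c=2·atan2(√a, √(1-a))=2.549087084; dist=6371·c=16240.234 ≈ 16240.2 km; running total=16240.2 km
Leg 1 bearing: y=sinΔλ·cosφ2=0.51622257, x=cosφ1·sinφ2-sinφ1·cosφ2·cosΔλ=0.21300444; θ=atan2(y, x)=67.5779° ≈ 67.6°
Leg 2: φ1=-0.8254849, φ2=0.8864300, Δφ=1.7119149, Δλ=-0.9159139 rad; a=sin²(Δφ/2)+cosφ1·cosφ2·sin²(Δλ/2)=0.6541311042; c=2·atan2(√a, √(1-a))=1.884162066; dist=6371·c=12003.997 ≈ 12004.0 km; running total=28244.2 km
Leg 2 bearing: y=sinΔλ·cosφ2=-0.50139599, x=cosφ1·sinφ2-sinφ1·cosφ2·cosΔλ=0.80844076; θ=atan2(y, x)=-31.8072° <0 so +360° → 328.1928° ≈ 328.2°
Leg 3: φ1=0.8864300, φ2=-1.1150943, Δφ=-2.0015244, Δλ=-0.3342079 rad; a=sin²(Δφ/2)+cosφ1·cosφ2·sin²(Δλ/2)=0.7164630979; c=2·atan2(√a, √(1-a))=2.018532756; dist=6371·c=12860.072 ≈ 12860.1 km; running total=41104.3 km
Leg 3 bearing: y=sinΔλ·cosφ2=-0.14435965, x=cosφ1·sinφ2-sinφ1·cosφ2·cosΔλ=-0.88979503; θ=atan2(y, x)=-170.7847° <0 so +360° → 189.2153° ≈ 189.2°
Leg 4: φ1=-1.1150943, φ2=0.5556692, Δφ=1.6707636, Δλ=3.5216259 rad; a=sin²(Δφ/2)+cosφ1·cosφ2·sin²(Δλ/2)=0.9104424334; c=2·atan2(√a, √(1-a))=2.533755049; dist=6371·c=16142.553 ≈ 16142.6 km; running total=57246.9 km
Leg 4 bearing: y=sinΔλ·cosφ2=-0.31514082, x=cosφ1·sinφ2-sinφ1·cosφ2·cosΔλ=-0.47627125; θ=atan2(y, x)=-146.5081° <0 so +360° → 213.4919° ≈ 213.5°
Leg 5: φ1=0.5556692, φ2=-0.7995318, Δφ=-1.3552010, Δλ=-3.0130614 rad; a=sin²(Δφ/2)+cosφ1·cosφ2·sin²(Δλ/2)=0.9827639426; c=2·atan2(√a, √(1-a))=2.878260125; dist=6371·c=18337.395 ≈ 18337.4 km; running total=75584.3 km
Leg 5 bearing: y=sinΔλ·cosφ2=-0.08934529, x=cosφ1·sinφ2-sinφ1·cosφ2·cosΔλ=-0.24448583; θ=atan2(y, x)=-159.9256° <0 so +360° → 200.0744° ≈ 200.1°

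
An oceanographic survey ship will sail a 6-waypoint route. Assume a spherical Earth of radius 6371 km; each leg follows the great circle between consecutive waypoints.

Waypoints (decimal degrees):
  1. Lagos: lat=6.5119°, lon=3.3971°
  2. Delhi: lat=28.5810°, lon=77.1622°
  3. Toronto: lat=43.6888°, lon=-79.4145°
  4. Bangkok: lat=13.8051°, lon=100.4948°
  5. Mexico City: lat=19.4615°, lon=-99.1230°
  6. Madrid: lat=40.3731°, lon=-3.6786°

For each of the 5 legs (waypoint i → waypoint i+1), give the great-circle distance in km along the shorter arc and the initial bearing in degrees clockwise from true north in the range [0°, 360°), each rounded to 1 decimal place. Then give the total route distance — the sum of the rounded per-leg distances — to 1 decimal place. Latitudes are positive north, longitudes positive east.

Leg 1: φ1=0.1136541, φ2=0.4988326, Δφ=0.3851785, Δλ=1.2874439 rad; a=sin²(Δφ/2)+cosφ1·cosφ2·sin²(Δλ/2)=0.3509106969; c=2·atan2(√a, √(1-a))=1.268012441; dist=6371·c=8078.507 ≈ 8078.5 km; running total=8078.5 km
Leg 1 bearing: y=sinΔλ·cosφ2=0.84312451, x=cosφ1·sinφ2-sinφ1·cosφ2·cosΔλ=0.44747131; θ=atan2(y, x)=62.0438° ≈ 62.0°
Leg 2: φ1=0.4988326, φ2=0.7625134, Δφ=0.2636809, Δλ=-2.7327789 rad; a=sin²(Δφ/2)+cosφ1·cosφ2·sin²(Δλ/2)=0.6261039404; c=2·atan2(√a, √(1-a))=1.825757545; dist=6371·c=11631.901 ≈ 11631.9 km; running total=19710.4 km
Leg 2 bearing: y=sinΔλ·cosφ2=-0.28744836, x=cosφ1·sinφ2-sinφ1·cosφ2·cosΔλ=0.92399385; θ=atan2(y, x)=-17.2806° <0 so +360° → 342.7194° ≈ 342.7°
Leg 3: φ1=0.7625134, φ2=0.2409444, Δφ=-0.5215690, Δλ=3.1400096 rad; a=sin²(Δφ/2)+cosφ1·cosφ2·sin²(Δλ/2)=0.7686942586; c=2·atan2(√a, √(1-a))=2.138133755; dist=6371·c=13622.050 ≈ 13622.1 km; running total=33332.5 km
Leg 3 bearing: y=sinΔλ·cosφ2=0.00153728, x=cosφ1·sinφ2-sinφ1·cosφ2·cosΔλ=0.84333340; θ=atan2(y, x)=0.1044° ≈ 0.1°
Leg 4: φ1=0.2409444, φ2=0.3396673, Δφ=0.0987228, Δλ=-3.4839879 rad; a=sin²(Δφ/2)+cosφ1·cosφ2·sin²(Δλ/2)=0.8914889616; c=2·atan2(√a, √(1-a))=2.470235102; dist=6371·c=15737.868 ≈ 15737.9 km; running total=49070.4 km
Leg 4 bearing: y=sinΔλ·cosφ2=0.31656167, x=cosφ1·sinφ2-sinφ1·cosφ2·cosΔλ=0.53547575; θ=atan2(y, x)=30.5907° ≈ 30.6°
Leg 5: φ1=0.3396673, φ2=0.7046435, Δφ=0.3649763, Δλ=1.6658190 rad; a=sin²(Δφ/2)+cosφ1·cosφ2·sin²(Δλ/2)=0.4261682113; c=2·atan2(√a, √(1-a))=1.422590792; dist=6371·c=9063.326 ≈ 9063.3 km; running total=58133.7 km
Leg 5 bearing: y=sinΔλ·cosφ2=0.75840564, x=cosφ1·sinφ2-sinφ1·cosφ2·cosΔλ=0.63483569; θ=atan2(y, x)=50.0684° ≈ 50.1°

Leg 1: dist=8078.5 km, bearing=62.0°
Leg 2: dist=11631.9 km, bearing=342.7°
Leg 3: dist=13622.1 km, bearing=0.1°
Leg 4: dist=15737.9 km, bearing=30.6°
Leg 5: dist=9063.3 km, bearing=50.1°
Total: 58133.7 km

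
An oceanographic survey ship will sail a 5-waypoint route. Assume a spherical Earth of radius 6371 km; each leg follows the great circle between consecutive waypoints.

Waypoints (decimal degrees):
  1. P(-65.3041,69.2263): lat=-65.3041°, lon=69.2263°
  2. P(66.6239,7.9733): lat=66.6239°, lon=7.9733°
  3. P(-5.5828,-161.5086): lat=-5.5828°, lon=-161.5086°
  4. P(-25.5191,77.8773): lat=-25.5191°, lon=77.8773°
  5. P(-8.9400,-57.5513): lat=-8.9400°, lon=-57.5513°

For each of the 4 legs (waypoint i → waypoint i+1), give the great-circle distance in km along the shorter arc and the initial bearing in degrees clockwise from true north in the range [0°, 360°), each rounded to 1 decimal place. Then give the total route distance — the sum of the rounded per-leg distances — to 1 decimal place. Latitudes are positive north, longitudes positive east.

Leg 1: φ1=-1.1397716, φ2=1.1628064, Δφ=2.3025780, Δλ=-1.0690665 rad; a=sin²(Δφ/2)+cosφ1·cosφ2·sin²(Δλ/2)=0.8771199629; c=2·atan2(√a, √(1-a))=2.425292083; dist=6371·c=15451.536 ≈ 15451.5 km; running total=15451.5 km
Leg 1 bearing: y=sinΔλ·cosφ2=-0.34786451, x=cosφ1·sinφ2-sinφ1·cosφ2·cosΔλ=0.55687738; θ=atan2(y, x)=-31.9918° <0 so +360° → 328.0082° ≈ 328.0°
Leg 2: φ1=1.1628064, φ2=-0.0974382, Δφ=-1.2602447, Δλ=-2.9580172 rad; a=sin²(Δφ/2)+cosφ1·cosφ2·sin²(Δλ/2)=0.7387734995; c=2·atan2(√a, √(1-a))=2.068656991; dist=6371·c=13179.414 ≈ 13179.4 km; running total=28630.9 km
Leg 2 bearing: y=sinΔλ·cosφ2=-0.18168025, x=cosφ1·sinφ2-sinφ1·cosφ2·cosΔλ=0.85961686; θ=atan2(y, x)=-11.9339° <0 so +360° → 348.0661° ≈ 348.1°
Leg 3: φ1=-0.0974382, φ2=-0.4453923, Δφ=-0.3479541, Δλ=4.1780721 rad; a=sin²(Δφ/2)+cosφ1·cosφ2·sin²(Δλ/2)=0.7077401390; c=2·atan2(√a, √(1-a))=1.999267075; dist=6371·c=12737.331 ≈ 12737.3 km; running total=41368.2 km
Leg 3 bearing: y=sinΔλ·cosφ2=-0.77665644, x=cosφ1·sinφ2-sinφ1·cosφ2·cosΔλ=-0.47347746; θ=atan2(y, x)=-121.3680° <0 so +360° → 238.6320° ≈ 238.6°
Leg 4: φ1=-0.4453923, φ2=-0.1560324, Δφ=0.2893599, Δλ=-2.3636750 rad; a=sin²(Δφ/2)+cosφ1·cosφ2·sin²(Δλ/2)=0.7840600424; c=2·atan2(√a, √(1-a))=2.175016002; dist=6371·c=13857.027 ≈ 13857.0 km; running total=55225.2 km
Leg 4 bearing: y=sinΔλ·cosφ2=-0.69327184, x=cosφ1·sinφ2-sinφ1·cosφ2·cosΔλ=-0.44341146; θ=atan2(y, x)=-122.6027° <0 so +360° → 237.3973° ≈ 237.4°

Leg 1: dist=15451.5 km, bearing=328.0°
Leg 2: dist=13179.4 km, bearing=348.1°
Leg 3: dist=12737.3 km, bearing=238.6°
Leg 4: dist=13857.0 km, bearing=237.4°
Total: 55225.2 km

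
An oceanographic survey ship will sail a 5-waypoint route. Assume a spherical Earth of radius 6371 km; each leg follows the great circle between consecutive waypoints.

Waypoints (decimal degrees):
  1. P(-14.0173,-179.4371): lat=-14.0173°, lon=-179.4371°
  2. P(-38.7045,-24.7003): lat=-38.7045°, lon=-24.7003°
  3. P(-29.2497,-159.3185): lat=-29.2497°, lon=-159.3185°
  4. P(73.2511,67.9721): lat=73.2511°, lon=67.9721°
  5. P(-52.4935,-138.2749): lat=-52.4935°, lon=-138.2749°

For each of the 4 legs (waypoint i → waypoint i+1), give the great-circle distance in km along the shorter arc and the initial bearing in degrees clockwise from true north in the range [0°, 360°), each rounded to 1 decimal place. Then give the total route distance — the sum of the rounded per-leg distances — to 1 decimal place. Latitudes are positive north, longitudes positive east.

Leg 1: dist=13591.0 km, bearing=156.8°
Leg 2: dist=11113.4 km, bearing=219.1°
Leg 3: dist=14419.2 km, bearing=344.0°
Leg 4: dist=17401.0 km, bearing=42.5°
Total: 56524.6 km

Leg 1: φ1=-0.2446480, φ2=-0.6755210, Δφ=-0.4308729, Δλ=2.7006666 rad; a=sin²(Δφ/2)+cosφ1·cosφ2·sin²(Δλ/2)=0.7666350460; c=2·atan2(√a, √(1-a))=2.133257811; dist=6371·c=13590.986 ≈ 13591.0 km; running total=13591.0 km
Leg 1 bearing: y=sinΔλ·cosφ2=0.33304887, x=cosφ1·sinφ2-sinφ1·cosφ2·cosΔλ=-0.77762553; θ=atan2(y, x)=156.8151° ≈ 156.8°
Leg 2: φ1=-0.6755210, φ2=-0.5105036, Δφ=0.1650174, Δλ=-2.3495308 rad; a=sin²(Δφ/2)+cosφ1·cosφ2·sin²(Δλ/2)=0.5863515537; c=2·atan2(√a, √(1-a))=1.744369684; dist=6371·c=11113.379 ≈ 11113.4 km; running total=24704.4 km
Leg 2 bearing: y=sinΔλ·cosφ2=-0.62104707, x=cosφ1·sinφ2-sinφ1·cosφ2·cosΔλ=-0.76450911; θ=atan2(y, x)=-140.9114° <0 so +360° → 219.0886° ≈ 219.1°
Leg 3: φ1=-0.5105036, φ2=1.2784729, Δφ=1.7889764, Δλ=3.9669693 rad; a=sin²(Δφ/2)+cosφ1·cosφ2·sin²(Δλ/2)=0.8192156419; c=2·atan2(√a, √(1-a))=2.263254721; dist=6371·c=14419.196 ≈ 14419.2 km; running total=39123.6 km
Leg 3 bearing: y=sinΔλ·cosφ2=-0.21175407, x=cosφ1·sinφ2-sinφ1·cosφ2·cosΔλ=0.73997683; θ=atan2(y, x)=-15.9692° <0 so +360° → 344.0308° ≈ 344.0°
Leg 4: φ1=1.2784729, φ2=-0.9161844, Δφ=-2.1946573, Δλ=-3.5996892 rad; a=sin²(Δφ/2)+cosφ1·cosφ2·sin²(Δλ/2)=0.9584989085; c=2·atan2(√a, √(1-a))=2.731284176; dist=6371·c=17401.011 ≈ 17401.0 km; running total=56524.6 km
Leg 4 bearing: y=sinΔλ·cosφ2=0.26925951, x=cosφ1·sinφ2-sinφ1·cosφ2·cosΔλ=0.29430311; θ=atan2(y, x)=42.4556° ≈ 42.5°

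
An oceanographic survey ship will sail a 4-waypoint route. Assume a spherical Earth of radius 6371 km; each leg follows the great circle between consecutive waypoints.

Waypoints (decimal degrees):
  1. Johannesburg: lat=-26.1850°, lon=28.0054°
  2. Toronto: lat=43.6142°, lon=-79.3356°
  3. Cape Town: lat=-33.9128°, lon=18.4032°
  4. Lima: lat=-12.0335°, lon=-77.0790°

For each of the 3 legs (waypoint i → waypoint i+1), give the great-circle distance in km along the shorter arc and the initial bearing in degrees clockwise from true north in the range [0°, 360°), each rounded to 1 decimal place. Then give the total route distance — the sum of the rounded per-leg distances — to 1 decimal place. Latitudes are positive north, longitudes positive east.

Leg 1: dist=13329.0 km, bearing=307.2°
Leg 2: dist=13094.3 km, bearing=111.7°
Leg 3: dist=9760.4 km, bearing=257.0°
Total: 36183.7 km

Leg 1: φ1=-0.4570145, φ2=0.7612114, Δφ=1.2182259, Δλ=-1.8734539 rad; a=sin²(Δφ/2)+cosφ1·cosφ2·sin²(Δλ/2)=0.7490182030; c=2·atan2(√a, √(1-a))=2.092129219; dist=6371·c=13328.955 ≈ 13329.0 km; running total=13329.0 km
Leg 1 bearing: y=sinΔλ·cosφ2=-0.69109346, x=cosφ1·sinφ2-sinφ1·cosφ2·cosΔλ=0.52378389; θ=atan2(y, x)=-52.8413° <0 so +360° → 307.1587° ≈ 307.2°
Leg 2: φ1=0.7612114, φ2=-0.5918900, Δφ=-1.3531014, Δλ=1.7058639 rad; a=sin²(Δφ/2)+cosφ1·cosφ2·sin²(Δλ/2)=0.7328836466; c=2·atan2(√a, √(1-a))=2.055297829; dist=6371·c=13094.302 ≈ 13094.3 km; running total=26423.3 km
Leg 2 bearing: y=sinΔλ·cosφ2=0.82232924, x=cosφ1·sinφ2-sinφ1·cosφ2·cosΔλ=-0.32685691; θ=atan2(y, x)=111.6767° ≈ 111.7°
Leg 3: φ1=-0.5918900, φ2=-0.2100242, Δφ=0.3818658, Δλ=-1.6664788 rad; a=sin²(Δφ/2)+cosφ1·cosφ2·sin²(Δλ/2)=0.4806115089; c=2·atan2(√a, √(1-a))=1.532009620; dist=6371·c=9760.433 ≈ 9760.4 km; running total=36183.7 km
Leg 3 bearing: y=sinΔλ·cosφ2=-0.97355231, x=cosφ1·sinφ2-sinφ1·cosφ2·cosΔλ=-0.22514939; θ=atan2(y, x)=-103.0216° <0 so +360° → 256.9784° ≈ 257.0°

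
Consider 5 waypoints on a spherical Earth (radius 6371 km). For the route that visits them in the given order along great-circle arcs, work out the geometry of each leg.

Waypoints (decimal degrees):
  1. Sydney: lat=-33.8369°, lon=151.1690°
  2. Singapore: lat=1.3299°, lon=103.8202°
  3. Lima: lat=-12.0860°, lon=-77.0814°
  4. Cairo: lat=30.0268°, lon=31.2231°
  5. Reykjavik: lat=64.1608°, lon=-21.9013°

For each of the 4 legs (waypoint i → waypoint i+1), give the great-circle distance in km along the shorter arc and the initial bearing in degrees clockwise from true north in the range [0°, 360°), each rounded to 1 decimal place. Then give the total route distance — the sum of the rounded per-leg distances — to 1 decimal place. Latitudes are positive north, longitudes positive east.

Leg 1: φ1=-0.5905653, φ2=0.0232111, Δφ=0.6137764, Δλ=-0.8263925 rad; a=sin²(Δφ/2)+cosφ1·cosφ2·sin²(Δλ/2)=0.2251490795; c=2·atan2(√a, √(1-a))=0.988789053; dist=6371·c=6299.575 ≈ 6299.6 km; running total=6299.6 km
Leg 1 bearing: y=sinΔλ·cosφ2=-0.73529381, x=cosφ1·sinφ2-sinφ1·cosφ2·cosΔλ=0.39644784; θ=atan2(y, x)=-61.6678° <0 so +360° → 298.3322° ≈ 298.3°
Leg 2: φ1=0.0232111, φ2=-0.2109405, Δφ=-0.2341516, Δλ=-3.1573285 rad; a=sin²(Δφ/2)+cosφ1·cosφ2·sin²(Δλ/2)=0.9911547521; c=2·atan2(√a, √(1-a))=2.953215892; dist=6371·c=18814.938 ≈ 18814.9 km; running total=25114.5 km
Leg 2 bearing: y=sinΔλ·cosφ2=0.01538646, x=cosφ1·sinφ2-sinφ1·cosφ2·cosΔλ=-0.18663144; θ=atan2(y, x)=175.2870° ≈ 175.3°
Leg 3: φ1=-0.2109405, φ2=0.5240665, Δφ=0.7350070, Δλ=1.8902701 rad; a=sin²(Δφ/2)+cosφ1·cosφ2·sin²(Δλ/2)=0.6853319882; c=2·atan2(√a, √(1-a))=1.950520146; dist=6371·c=12426.764 ≈ 12426.8 km; running total=37541.3 km
Leg 3 bearing: y=sinΔλ·cosφ2=0.82198309, x=cosφ1·sinφ2-sinφ1·cosφ2·cosΔλ=0.43237948; θ=atan2(y, x)=62.2547° ≈ 62.3°
Leg 4: φ1=0.5240665, φ2=1.1198172, Δφ=0.5957507, Δλ=-0.9271957 rad; a=sin²(Δφ/2)+cosφ1·cosφ2·sin²(Δλ/2)=0.1615917430; c=2·atan2(√a, √(1-a))=0.827366834; dist=6371·c=5271.154 ≈ 5271.2 km; running total=42812.5 km
Leg 4 bearing: y=sinΔλ·cosφ2=-0.34865155, x=cosφ1·sinφ2-sinφ1·cosφ2·cosΔλ=0.64835292; θ=atan2(y, x)=-28.2691° <0 so +360° → 331.7309° ≈ 331.7°

Leg 1: dist=6299.6 km, bearing=298.3°
Leg 2: dist=18814.9 km, bearing=175.3°
Leg 3: dist=12426.8 km, bearing=62.3°
Leg 4: dist=5271.2 km, bearing=331.7°
Total: 42812.5 km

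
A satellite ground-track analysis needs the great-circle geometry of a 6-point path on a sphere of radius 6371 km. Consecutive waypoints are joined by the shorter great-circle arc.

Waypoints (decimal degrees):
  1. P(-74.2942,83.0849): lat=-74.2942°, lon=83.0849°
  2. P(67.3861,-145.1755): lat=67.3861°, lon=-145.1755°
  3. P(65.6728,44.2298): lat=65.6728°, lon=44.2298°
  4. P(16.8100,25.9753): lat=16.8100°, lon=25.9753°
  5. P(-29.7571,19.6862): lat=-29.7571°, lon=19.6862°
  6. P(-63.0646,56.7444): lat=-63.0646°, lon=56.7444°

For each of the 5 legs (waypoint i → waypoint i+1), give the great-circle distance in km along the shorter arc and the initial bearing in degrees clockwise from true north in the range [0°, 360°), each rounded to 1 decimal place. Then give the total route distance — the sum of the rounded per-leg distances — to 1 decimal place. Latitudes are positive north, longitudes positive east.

Leg 1: dist=18160.9 km, bearing=89.3°
Leg 2: dist=5201.0 km, bearing=354.7°
Leg 3: dist=5599.3 km, bearing=202.9°
Leg 4: dist=5221.8 km, bearing=187.5°
Leg 5: dist=4543.5 km, bearing=155.3°
Total: 38726.5 km

Leg 1: φ1=-1.2966784, φ2=1.1761093, Δφ=2.4727877, Δλ=-3.9838955 rad; a=sin²(Δφ/2)+cosφ1·cosφ2·sin²(Δλ/2)=0.9789741773; c=2·atan2(√a, √(1-a))=2.850560974; dist=6371·c=18160.924 ≈ 18160.9 km; running total=18160.9 km
Leg 1 bearing: y=sinΔλ·cosφ2=0.28691992, x=cosφ1·sinφ2-sinφ1·cosφ2·cosΔλ=0.00345119; θ=atan2(y, x)=89.3109° ≈ 89.3°
Leg 2: φ1=1.1761093, φ2=1.1462066, Δφ=-0.0299027, Δλ=3.3057461 rad; a=sin²(Δφ/2)+cosφ1·cosφ2·sin²(Δλ/2)=0.1575603926; c=2·atan2(√a, √(1-a))=0.816358405; dist=6371·c=5201.019 ≈ 5201.0 km; running total=23361.9 km
Leg 2 bearing: y=sinΔλ·cosφ2=-0.06731923, x=cosφ1·sinφ2-sinφ1·cosφ2·cosΔλ=0.72554020; θ=atan2(y, x)=-5.3010° <0 so +360° → 354.6990° ≈ 354.7°
Leg 3: φ1=1.1462066, φ2=0.2933898, Δφ=-0.8528167, Δλ=-0.3186011 rad; a=sin²(Δφ/2)+cosφ1·cosφ2·sin²(Δλ/2)=0.1809905925; c=2·atan2(√a, √(1-a))=0.878873711; dist=6371·c=5599.304 ≈ 5599.3 km; running total=28961.2 km
Leg 3 bearing: y=sinΔλ·cosφ2=-0.29985342, x=cosφ1·sinφ2-sinφ1·cosφ2·cosΔλ=-0.70923897; θ=atan2(y, x)=-157.0822° <0 so +360° → 202.9178° ≈ 202.9°
Leg 4: φ1=0.2933898, φ2=-0.5193594, Δφ=-0.8127492, Δλ=-0.1097655 rad; a=sin²(Δφ/2)+cosφ1·cosφ2·sin²(Δλ/2)=0.1587483766; c=2·atan2(√a, √(1-a))=0.819614181; dist=6371·c=5221.762 ≈ 5221.8 km; running total=34183.0 km
Leg 4 bearing: y=sinΔλ·cosφ2=-0.09510029, x=cosφ1·sinφ2-sinφ1·cosφ2·cosΔλ=-0.72466906; θ=atan2(y, x)=-172.5236° <0 so +360° → 187.4764° ≈ 187.5°
Leg 5: φ1=-0.5193594, φ2=-1.1006849, Δφ=-0.5813255, Δλ=0.6467876 rad; a=sin²(Δφ/2)+cosφ1·cosφ2·sin²(Δλ/2)=0.1218462050; c=2·atan2(√a, √(1-a))=0.713145798; dist=6371·c=4543.452 ≈ 4543.5 km; running total=38726.5 km
Leg 5 bearing: y=sinΔλ·cosφ2=0.27298089, x=cosφ1·sinφ2-sinφ1·cosφ2·cosΔλ=-0.59454206; θ=atan2(y, x)=155.3380° ≈ 155.3°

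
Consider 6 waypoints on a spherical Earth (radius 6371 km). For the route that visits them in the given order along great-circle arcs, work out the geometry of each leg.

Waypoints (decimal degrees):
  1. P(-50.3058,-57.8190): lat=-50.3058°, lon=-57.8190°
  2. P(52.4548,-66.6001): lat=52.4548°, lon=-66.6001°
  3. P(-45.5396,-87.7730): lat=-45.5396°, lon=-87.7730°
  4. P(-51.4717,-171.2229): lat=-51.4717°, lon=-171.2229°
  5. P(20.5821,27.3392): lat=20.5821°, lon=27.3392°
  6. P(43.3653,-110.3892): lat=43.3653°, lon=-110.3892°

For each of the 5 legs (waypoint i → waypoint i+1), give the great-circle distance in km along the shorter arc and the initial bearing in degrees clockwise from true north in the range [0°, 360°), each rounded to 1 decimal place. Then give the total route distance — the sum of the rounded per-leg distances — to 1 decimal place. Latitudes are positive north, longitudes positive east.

Leg 1: φ1=-0.8780018, φ2=0.9155090, Δφ=1.7935108, Δλ=-0.1532591 rad; a=sin²(Δφ/2)+cosφ1·cosφ2·sin²(Δλ/2)=0.6127199393; c=2·atan2(√a, √(1-a))=1.798190841; dist=6371·c=11456.274 ≈ 11456.3 km; running total=11456.3 km
Leg 1 bearing: y=sinΔλ·cosφ2=-0.09302894, x=cosφ1·sinφ2-sinφ1·cosφ2·cosΔλ=0.96980538; θ=atan2(y, x)=-5.4794° <0 so +360° → 354.5206° ≈ 354.5°
Leg 2: φ1=0.9155090, φ2=-0.7948160, Δφ=-1.7103249, Δλ=-0.3695368 rad; a=sin²(Δφ/2)+cosφ1·cosφ2·sin²(Δλ/2)=0.5839446081; c=2·atan2(√a, √(1-a))=1.739484428; dist=6371·c=11082.255 ≈ 11082.3 km; running total=22538.6 km
Leg 2 bearing: y=sinΔλ·cosφ2=-0.25297879, x=cosφ1·sinφ2-sinφ1·cosφ2·cosΔλ=-0.95279323; θ=atan2(y, x)=-165.1303° <0 so +360° → 194.8697° ≈ 194.9°
Leg 3: φ1=-0.7948160, φ2=-0.8983506, Δφ=-0.1035347, Δλ=-1.4564755 rad; a=sin²(Δφ/2)+cosφ1·cosφ2·sin²(Δλ/2)=0.1959382319; c=2·atan2(√a, √(1-a))=0.917101656; dist=6371·c=5842.855 ≈ 5842.9 km; running total=28381.5 km
Leg 3 bearing: y=sinΔλ·cosφ2=-0.61883512, x=cosφ1·sinφ2-sinφ1·cosφ2·cosΔλ=-0.49722114; θ=atan2(y, x)=-128.7812° <0 so +360° → 231.2188° ≈ 231.2°
Leg 4: φ1=-0.8983506, φ2=0.3592254, Δφ=1.2575760, Δλ=3.4655624 rad; a=sin²(Δφ/2)+cosφ1·cosφ2·sin²(Δλ/2)=0.9139113199; c=2·atan2(√a, √(1-a))=2.546011540; dist=6371·c=16220.640 ≈ 16220.6 km; running total=44602.1 km
Leg 4 bearing: y=sinΔλ·cosφ2=-0.29801297, x=cosφ1·sinφ2-sinφ1·cosφ2·cosΔλ=-0.47528722; θ=atan2(y, x)=-147.9116° <0 so +360° → 212.0884° ≈ 212.1°
Leg 5: φ1=0.3592254, φ2=0.7568673, Δφ=0.3976419, Δλ=-2.4038141 rad; a=sin²(Δφ/2)+cosφ1·cosφ2·sin²(Δλ/2)=0.6311097660; c=2·atan2(√a, √(1-a))=1.836117827; dist=6371·c=11697.907 ≈ 11697.9 km; running total=56300.0 km
Leg 5 bearing: y=sinΔλ·cosφ2=-0.48900722, x=cosφ1·sinφ2-sinφ1·cosφ2·cosΔλ=0.83193320; θ=atan2(y, x)=-30.4469° <0 so +360° → 329.5531° ≈ 329.6°

Leg 1: dist=11456.3 km, bearing=354.5°
Leg 2: dist=11082.3 km, bearing=194.9°
Leg 3: dist=5842.9 km, bearing=231.2°
Leg 4: dist=16220.6 km, bearing=212.1°
Leg 5: dist=11697.9 km, bearing=329.6°
Total: 56300.0 km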